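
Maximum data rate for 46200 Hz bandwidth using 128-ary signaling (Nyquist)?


Rate = 2 * B * log2(M) = 2 * 46200 * 7.0 = 646800.0

646800.0 bps


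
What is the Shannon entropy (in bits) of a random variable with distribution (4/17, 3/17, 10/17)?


H = -sum(p_i * log2(p_i)). Terms: -(4/17)*log2(4/17) = 0.491168; -(3/17)*log2(3/17) = 0.441618; -(10/17)*log2(10/17) = 0.450315. H = 0.491168 + 0.441618 + 0.450315 = 1.3831

1.3831 bits


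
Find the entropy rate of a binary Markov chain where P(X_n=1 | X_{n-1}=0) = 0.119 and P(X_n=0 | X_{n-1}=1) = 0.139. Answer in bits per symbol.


Stationary distribution: pi_0 = p10/(p01+p10) = 0.5388, pi_1 = 0.4612. Entropy rate H' = pi_0*H(p01) + pi_1*H(p10) = 0.5388*0.5265 + 0.4612*0.5816 = 0.5519

0.5519 bits/symbol


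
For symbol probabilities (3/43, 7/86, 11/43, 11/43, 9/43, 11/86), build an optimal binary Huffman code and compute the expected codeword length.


Huffman construction (repeatedly merge the two least-probable nodes; each merge adds 1 bit to every symbol beneath it): 3/43 + 7/86 = 13/86; 11/86 + 13/86 = 12/43; 9/43 + 11/43 = 20/43; 11/43 + 12/43 = 23/43; 20/43 + 23/43 = 1. Resulting codeword lengths (in the order the probabilities were given): (4, 4, 2, 2, 2, 3). L_avg = sum(p_i * l_i) = 3/43*4 + 7/86*4 + 11/43*2 + 11/43*2 + 9/43*2 + 11/86*3 = 209/86 = 2.4302

2.4302 bits


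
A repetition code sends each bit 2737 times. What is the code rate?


Rate = k/n = 1/2737

1/2737


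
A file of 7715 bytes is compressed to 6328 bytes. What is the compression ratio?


Ratio = original / compressed = 7715 / 6328 = 1.2192

1.2192


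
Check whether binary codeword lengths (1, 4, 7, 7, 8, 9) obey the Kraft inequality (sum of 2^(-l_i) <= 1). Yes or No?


Kraft sum = sum(2^(-l_i)) = 0.584, need <= 1. Result: satisfied (a binary prefix-free code with these lengths exists)

Yes


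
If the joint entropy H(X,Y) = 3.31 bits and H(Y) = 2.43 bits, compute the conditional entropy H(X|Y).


H(X|Y) = H(X,Y) - H(Y) = 3.31 - 2.43 = 0.88

0.88 bits


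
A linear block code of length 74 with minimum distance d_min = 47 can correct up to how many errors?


Correction capability = floor((d-1)/2) = floor((47-1)/2) = 23

23 errors


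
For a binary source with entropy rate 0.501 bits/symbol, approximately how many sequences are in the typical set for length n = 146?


log2|A_typical| = nH = 146 * 0.501 = 73.146, so |A_typical| ~ 2^73.146 = 1.045e+22

1.045e+22


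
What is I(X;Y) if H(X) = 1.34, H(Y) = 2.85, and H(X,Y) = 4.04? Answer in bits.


I(X;Y) = H(X) + H(Y) - H(X,Y) = 1.34 + 2.85 - 4.04 = 0.15

0.15 bits


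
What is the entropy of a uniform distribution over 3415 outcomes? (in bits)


H = log2(n) = log2(3415) = 11.7377

11.7377 bits


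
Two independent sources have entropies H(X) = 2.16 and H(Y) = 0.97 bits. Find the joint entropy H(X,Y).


For independent variables, H(X,Y) = H(X) + H(Y) = 2.16 + 0.97 = 3.13

3.13 bits


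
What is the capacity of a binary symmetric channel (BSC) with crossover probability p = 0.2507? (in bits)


H(p) = -p*log2(p) - (1-p)*log2(1-p) = -0.2507*log2(0.2507) - 0.7493*log2(0.7493) = 0.500389 + 0.311997 = 0.8124. C = 1 - H(p) = 1 - 0.8124 = 0.1876

0.1876 bits


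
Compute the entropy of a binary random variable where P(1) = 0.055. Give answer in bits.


H = -p*log2(p) - (1-p)*log2(1-p). -0.055*log2(0.055) = 0.230143; -0.945*log2(0.945) = 0.077125. H = 0.230143 + 0.077125 = 0.3073

0.3073 bits


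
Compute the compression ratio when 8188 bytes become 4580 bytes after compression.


Ratio = original / compressed = 8188 / 4580 = 1.7878

1.7878


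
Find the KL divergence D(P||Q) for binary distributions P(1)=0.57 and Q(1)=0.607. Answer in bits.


KL = p*log2(p/q) + (1-p)*log2((1-p)/(1-q)) = 0.57*log2(0.57/0.607) + 0.43*log2(0.43/0.393) = 0.0041

0.0041 bits


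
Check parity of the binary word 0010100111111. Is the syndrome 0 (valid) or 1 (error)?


Syndrome = XOR of all bits = 0 XOR 0 XOR 1 XOR 0 XOR 1 XOR 0 XOR 0 XOR 1 XOR 1 XOR 1 XOR 1 XOR 1 XOR 1 = 0

0


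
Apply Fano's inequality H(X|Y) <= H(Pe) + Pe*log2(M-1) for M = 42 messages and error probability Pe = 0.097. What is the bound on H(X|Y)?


H(Pe) = -Pe*log2(Pe) - (1-Pe)*log2(1-Pe) = -0.097*log2(0.097) - 0.903*log2(0.903) = 0.326490 + 0.132924 = 0.4594. Pe*log2(M-1) = 0.097*log2(41) = 0.519683. Bound = H(Pe) + Pe*log2(M-1) = 0.326490 + 0.132924 + 0.519683 = 0.9791

0.9791 bits


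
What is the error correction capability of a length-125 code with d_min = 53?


Correction capability = floor((d-1)/2) = floor((53-1)/2) = 26

26 errors


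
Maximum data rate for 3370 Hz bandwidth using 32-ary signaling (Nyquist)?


Rate = 2 * B * log2(M) = 2 * 3370 * 5.0 = 33700.0

33700.0 bps


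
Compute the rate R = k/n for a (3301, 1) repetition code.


Rate = k/n = 1/3301

1/3301


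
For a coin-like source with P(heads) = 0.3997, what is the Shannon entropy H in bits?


H = -p*log2(p) - (1-p)*log2(1-p). -0.3997*log2(0.3997) = 0.528807; -0.6003*log2(0.6003) = 0.441968. H = 0.528807 + 0.441968 = 0.9708

0.9708 bits


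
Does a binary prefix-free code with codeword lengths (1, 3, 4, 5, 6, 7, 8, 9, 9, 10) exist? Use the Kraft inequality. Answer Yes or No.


Kraft sum = sum(2^(-l_i)) = 0.751, need <= 1. Result: satisfied (a binary prefix-free code with these lengths exists)

Yes


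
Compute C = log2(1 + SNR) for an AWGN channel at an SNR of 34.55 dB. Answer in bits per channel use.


SNR_linear = 10^(34.55/10) = 2851.0183; C = log2(1 + SNR_linear) = log2(1 + 2851.0183) = 11.4778

11.4778 bits/channel use


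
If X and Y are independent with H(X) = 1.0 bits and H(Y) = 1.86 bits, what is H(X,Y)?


For independent variables, H(X,Y) = H(X) + H(Y) = 1.0 + 1.86 = 2.86

2.86 bits


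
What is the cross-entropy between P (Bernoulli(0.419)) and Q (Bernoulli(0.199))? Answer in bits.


H(P,Q) = -p*log2(q) - (1-p)*log2(1-q). -0.419*log2(0.199) = 0.975918; -0.581*log2(0.801) = 0.185993. H(P,Q) = 0.975918 + 0.185993 = 1.1619

1.1619 bits


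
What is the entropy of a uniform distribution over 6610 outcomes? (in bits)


H = log2(n) = log2(6610) = 12.6904

12.6904 bits


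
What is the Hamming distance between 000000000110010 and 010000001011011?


Count differing positions: . ^ . . . . . . ^ ^ . ^ . . ^ = 5 differences

5


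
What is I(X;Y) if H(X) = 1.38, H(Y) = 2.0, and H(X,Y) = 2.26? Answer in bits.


I(X;Y) = H(X) + H(Y) - H(X,Y) = 1.38 + 2.0 - 2.26 = 1.12

1.12 bits


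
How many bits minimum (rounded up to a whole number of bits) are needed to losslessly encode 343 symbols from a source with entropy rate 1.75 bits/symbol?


Minimum bits >= n * H = 343 * 1.75 = 600.25, rounded up to a whole number of bits = 601

601 bits


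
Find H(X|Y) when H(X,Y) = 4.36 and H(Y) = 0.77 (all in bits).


H(X|Y) = H(X,Y) - H(Y) = 4.36 - 0.77 = 3.59

3.59 bits


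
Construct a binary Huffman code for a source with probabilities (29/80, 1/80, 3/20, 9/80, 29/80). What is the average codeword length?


Huffman construction (repeatedly merge the two least-probable nodes; each merge adds 1 bit to every symbol beneath it): 1/80 + 9/80 = 1/8; 1/8 + 3/20 = 11/40; 11/40 + 29/80 = 51/80; 29/80 + 51/80 = 1. Resulting codeword lengths (in the order the probabilities were given): (2, 4, 3, 4, 1). L_avg = sum(p_i * l_i) = 29/80*2 + 1/80*4 + 3/20*3 + 9/80*4 + 29/80*1 = 163/80 = 2.0375

2.0375 bits


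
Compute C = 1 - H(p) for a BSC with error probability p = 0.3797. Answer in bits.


H(p) = -p*log2(p) - (1-p)*log2(1-p) = -0.3797*log2(0.3797) - 0.6203*log2(0.6203) = 0.530467 + 0.427363 = 0.9578. C = 1 - H(p) = 1 - 0.9578 = 0.0422

0.0422 bits


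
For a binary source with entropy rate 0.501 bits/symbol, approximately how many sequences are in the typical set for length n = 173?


log2|A_typical| = nH = 173 * 0.501 = 86.673, so |A_typical| ~ 2^86.673 = 1.234e+26

1.234e+26


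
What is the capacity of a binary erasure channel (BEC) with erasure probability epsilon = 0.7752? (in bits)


C = 1 - epsilon = 1 - 0.7752 = 0.2248

0.2248 bits


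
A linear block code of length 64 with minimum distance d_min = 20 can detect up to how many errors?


Detection capability = d_min - 1 = 20 - 1 = 19

19 errors


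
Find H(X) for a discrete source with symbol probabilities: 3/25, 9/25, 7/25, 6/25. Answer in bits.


H = -sum(p_i * log2(p_i)). Terms: -(3/25)*log2(3/25) = 0.367067; -(9/25)*log2(9/25) = 0.530615; -(7/25)*log2(7/25) = 0.514220; -(6/25)*log2(6/25) = 0.494134. H = 0.367067 + 0.530615 + 0.514220 + 0.494134 = 1.906

1.906 bits


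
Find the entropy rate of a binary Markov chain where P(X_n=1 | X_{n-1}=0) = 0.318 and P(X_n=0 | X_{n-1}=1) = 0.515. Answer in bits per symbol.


Stationary distribution: pi_0 = p10/(p01+p10) = 0.6182, pi_1 = 0.3818. Entropy rate H' = pi_0*H(p01) + pi_1*H(p10) = 0.6182*0.9022 + 0.3818*0.9994 = 0.9393

0.9393 bits/symbol


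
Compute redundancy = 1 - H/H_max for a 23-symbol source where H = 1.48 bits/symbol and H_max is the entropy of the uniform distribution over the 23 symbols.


H_max = log2(K) = log2(23) = 4.5236 bits/symbol. Redundancy = 1 - H/H_max = 1 - 1.48/4.5236 = 1 - 0.3272 = 0.6728

0.6728


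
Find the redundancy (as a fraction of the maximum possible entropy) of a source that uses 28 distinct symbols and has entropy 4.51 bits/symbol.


H_max = log2(K) = log2(28) = 4.8074 bits/symbol. Redundancy = 1 - H/H_max = 1 - 4.51/4.8074 = 1 - 0.9381 = 0.0619

0.0619


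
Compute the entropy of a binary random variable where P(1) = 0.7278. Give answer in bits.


H = -p*log2(p) - (1-p)*log2(1-p). -0.7278*log2(0.7278) = 0.333613; -0.2722*log2(0.2722) = 0.510990. H = 0.333613 + 0.510990 = 0.8446

0.8446 bits


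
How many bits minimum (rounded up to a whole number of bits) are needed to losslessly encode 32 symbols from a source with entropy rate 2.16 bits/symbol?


Minimum bits >= n * H = 32 * 2.16 = 69.12, rounded up to a whole number of bits = 70

70 bits


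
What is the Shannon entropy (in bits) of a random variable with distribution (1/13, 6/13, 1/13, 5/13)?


H = -sum(p_i * log2(p_i)). Terms: -(1/13)*log2(1/13) = 0.284649; -(6/13)*log2(6/13) = 0.514836; -(1/13)*log2(1/13) = 0.284649; -(5/13)*log2(5/13) = 0.530197. H = 0.284649 + 0.514836 + 0.284649 + 0.530197 = 1.6143

1.6143 bits


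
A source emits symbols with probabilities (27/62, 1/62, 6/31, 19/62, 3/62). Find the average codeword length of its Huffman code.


Huffman construction (repeatedly merge the two least-probable nodes; each merge adds 1 bit to every symbol beneath it): 1/62 + 3/62 = 2/31; 2/31 + 6/31 = 8/31; 8/31 + 19/62 = 35/62; 27/62 + 35/62 = 1. Resulting codeword lengths (in the order the probabilities were given): (1, 4, 3, 2, 4). L_avg = sum(p_i * l_i) = 27/62*1 + 1/62*4 + 6/31*3 + 19/62*2 + 3/62*4 = 117/62 = 1.8871

1.8871 bits


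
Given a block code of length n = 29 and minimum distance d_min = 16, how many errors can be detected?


Detection capability = d_min - 1 = 16 - 1 = 15

15 errors


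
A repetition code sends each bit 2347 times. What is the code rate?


Rate = k/n = 1/2347

1/2347


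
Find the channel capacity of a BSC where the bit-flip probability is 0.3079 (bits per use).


H(p) = -p*log2(p) - (1-p)*log2(1-p) = -0.3079*log2(0.3079) - 0.6921*log2(0.6921) = 0.523266 + 0.367469 = 0.8907. C = 1 - H(p) = 1 - 0.8907 = 0.1093

0.1093 bits


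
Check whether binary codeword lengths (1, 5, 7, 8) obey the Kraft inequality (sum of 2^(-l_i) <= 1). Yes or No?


Kraft sum = sum(2^(-l_i)) = 0.543, need <= 1. Result: satisfied (a binary prefix-free code with these lengths exists)

Yes


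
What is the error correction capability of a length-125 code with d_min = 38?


Correction capability = floor((d-1)/2) = floor((38-1)/2) = 18

18 errors


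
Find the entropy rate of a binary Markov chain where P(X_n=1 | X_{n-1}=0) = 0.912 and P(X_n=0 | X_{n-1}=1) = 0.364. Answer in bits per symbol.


Stationary distribution: pi_0 = p10/(p01+p10) = 0.2853, pi_1 = 0.7147. Entropy rate H' = pi_0*H(p01) + pi_1*H(p10) = 0.2853*0.4298 + 0.7147*0.946 = 0.7987

0.7987 bits/symbol


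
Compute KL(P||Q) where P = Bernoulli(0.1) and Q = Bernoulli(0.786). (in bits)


KL = p*log2(p/q) + (1-p)*log2((1-p)/(1-q)) = 0.1*log2(0.1/0.786) + 0.9*log2(0.9/0.214) = 1.5676

1.5676 bits


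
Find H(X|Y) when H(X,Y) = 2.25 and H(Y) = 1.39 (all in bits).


H(X|Y) = H(X,Y) - H(Y) = 2.25 - 1.39 = 0.86

0.86 bits


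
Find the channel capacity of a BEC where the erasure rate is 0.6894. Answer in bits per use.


C = 1 - epsilon = 1 - 0.6894 = 0.3106

0.3106 bits


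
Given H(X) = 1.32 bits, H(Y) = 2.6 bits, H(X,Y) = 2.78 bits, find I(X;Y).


I(X;Y) = H(X) + H(Y) - H(X,Y) = 1.32 + 2.6 - 2.78 = 1.14

1.14 bits


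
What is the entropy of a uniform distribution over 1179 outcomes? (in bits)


H = log2(n) = log2(1179) = 10.2033

10.2033 bits


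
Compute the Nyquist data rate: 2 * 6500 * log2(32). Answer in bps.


Rate = 2 * B * log2(M) = 2 * 6500 * 5.0 = 65000.0

65000.0 bps


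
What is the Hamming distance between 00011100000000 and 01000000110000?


Count differing positions: . ^ . ^ ^ ^ . . ^ ^ . . . . = 6 differences

6


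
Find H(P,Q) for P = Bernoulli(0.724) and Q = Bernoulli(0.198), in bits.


H(P,Q) = -p*log2(q) - (1-p)*log2(1-q). -0.724*log2(0.198) = 1.691574; -0.276*log2(0.802) = 0.087858. H(P,Q) = 1.691574 + 0.087858 = 1.7794

1.7794 bits


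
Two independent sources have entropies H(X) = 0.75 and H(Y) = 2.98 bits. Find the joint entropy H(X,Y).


For independent variables, H(X,Y) = H(X) + H(Y) = 0.75 + 2.98 = 3.73

3.73 bits


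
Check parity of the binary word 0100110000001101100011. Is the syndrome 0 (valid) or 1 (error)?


Syndrome = XOR of all bits = 0 XOR 1 XOR 0 XOR 0 XOR 1 XOR 1 XOR 0 XOR 0 XOR 0 XOR 0 XOR 0 XOR 0 XOR 1 XOR 1 XOR 0 XOR 1 XOR 1 XOR 0 XOR 0 XOR 0 XOR 1 XOR 1 = 1

1


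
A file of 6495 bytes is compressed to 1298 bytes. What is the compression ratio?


Ratio = original / compressed = 6495 / 1298 = 5.0039

5.0039


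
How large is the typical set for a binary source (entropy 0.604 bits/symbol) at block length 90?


log2|A_typical| = nH = 90 * 0.604 = 54.36, so |A_typical| ~ 2^54.36 = 2.312e+16

2.312e+16


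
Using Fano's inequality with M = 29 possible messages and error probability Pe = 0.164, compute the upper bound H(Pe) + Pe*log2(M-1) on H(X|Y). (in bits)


H(Pe) = -Pe*log2(Pe) - (1-Pe)*log2(1-Pe) = -0.164*log2(0.164) - 0.836*log2(0.836) = 0.427750 + 0.216043 = 0.6438. Pe*log2(M-1) = 0.164*log2(28) = 0.788406. Bound = H(Pe) + Pe*log2(M-1) = 0.427750 + 0.216043 + 0.788406 = 1.4322

1.4322 bits


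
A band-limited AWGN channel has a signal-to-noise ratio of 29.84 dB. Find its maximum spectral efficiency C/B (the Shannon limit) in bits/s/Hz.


SNR_linear = 10^(29.84/10) = 963.829; C/B = log2(1 + SNR_linear) = log2(1 + 963.829) = 9.9141

9.9141 bits/s/Hz


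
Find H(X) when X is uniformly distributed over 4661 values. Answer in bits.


H = log2(n) = log2(4661) = 12.1864

12.1864 bits


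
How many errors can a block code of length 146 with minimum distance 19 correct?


Correction capability = floor((d-1)/2) = floor((19-1)/2) = 9

9 errors


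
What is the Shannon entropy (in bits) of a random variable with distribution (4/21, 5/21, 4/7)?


H = -sum(p_i * log2(p_i)). Terms: -(4/21)*log2(4/21) = 0.455680; -(5/21)*log2(5/21) = 0.492950; -(4/7)*log2(4/7) = 0.461346. H = 0.455680 + 0.492950 + 0.461346 = 1.41

1.41 bits


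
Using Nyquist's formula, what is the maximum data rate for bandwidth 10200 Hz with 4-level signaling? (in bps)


Rate = 2 * B * log2(M) = 2 * 10200 * 2.0 = 40800.0

40800.0 bps


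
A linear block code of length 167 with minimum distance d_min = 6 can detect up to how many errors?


Detection capability = d_min - 1 = 6 - 1 = 5

5 errors


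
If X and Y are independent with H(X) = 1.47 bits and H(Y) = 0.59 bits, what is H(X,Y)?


For independent variables, H(X,Y) = H(X) + H(Y) = 1.47 + 0.59 = 2.06

2.06 bits


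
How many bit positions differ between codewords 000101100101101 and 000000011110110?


Count differing positions: . . . ^ . ^ ^ ^ ^ . ^ ^ . ^ ^ = 9 differences

9


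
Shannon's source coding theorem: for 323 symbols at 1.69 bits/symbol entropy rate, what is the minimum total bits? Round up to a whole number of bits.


Minimum bits >= n * H = 323 * 1.69 = 545.87, rounded up to a whole number of bits = 546

546 bits


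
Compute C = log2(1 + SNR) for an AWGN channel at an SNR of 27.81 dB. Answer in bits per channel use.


SNR_linear = 10^(27.81/10) = 603.9486; C = log2(1 + SNR_linear) = log2(1 + 603.9486) = 9.2407

9.2407 bits/channel use


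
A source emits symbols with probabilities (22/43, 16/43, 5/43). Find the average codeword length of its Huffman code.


Huffman construction (repeatedly merge the two least-probable nodes; each merge adds 1 bit to every symbol beneath it): 5/43 + 16/43 = 21/43; 21/43 + 22/43 = 1. Resulting codeword lengths (in the order the probabilities were given): (1, 2, 2). L_avg = sum(p_i * l_i) = 22/43*1 + 16/43*2 + 5/43*2 = 64/43 = 1.4884

1.4884 bits


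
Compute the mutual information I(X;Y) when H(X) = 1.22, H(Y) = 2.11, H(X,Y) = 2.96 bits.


I(X;Y) = H(X) + H(Y) - H(X,Y) = 1.22 + 2.11 - 2.96 = 0.37

0.37 bits


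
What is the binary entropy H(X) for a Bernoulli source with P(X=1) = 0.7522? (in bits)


H = -p*log2(p) - (1-p)*log2(1-p). -0.7522*log2(0.7522) = 0.309013; -0.2478*log2(0.2478) = 0.498760. H = 0.309013 + 0.498760 = 0.8078

0.8078 bits


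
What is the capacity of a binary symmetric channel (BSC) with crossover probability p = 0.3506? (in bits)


H(p) = -p*log2(p) - (1-p)*log2(1-p) = -0.3506*log2(0.3506) - 0.6494*log2(0.6494) = 0.530143 + 0.404460 = 0.9346. C = 1 - H(p) = 1 - 0.9346 = 0.0654

0.0654 bits


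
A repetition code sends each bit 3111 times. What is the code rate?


Rate = k/n = 1/3111

1/3111


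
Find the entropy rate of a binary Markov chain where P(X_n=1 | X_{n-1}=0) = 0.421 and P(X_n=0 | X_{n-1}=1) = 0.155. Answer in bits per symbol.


Stationary distribution: pi_0 = p10/(p01+p10) = 0.2691, pi_1 = 0.7309. Entropy rate H' = pi_0*H(p01) + pi_1*H(p10) = 0.2691*0.9819 + 0.7309*0.6222 = 0.719

0.719 bits/symbol


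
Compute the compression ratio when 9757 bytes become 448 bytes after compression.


Ratio = original / compressed = 9757 / 448 = 21.779

21.779


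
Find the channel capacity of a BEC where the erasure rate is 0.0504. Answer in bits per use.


C = 1 - epsilon = 1 - 0.0504 = 0.9496

0.9496 bits


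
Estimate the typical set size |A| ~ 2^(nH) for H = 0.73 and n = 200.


log2|A_typical| = nH = 200 * 0.73 = 146.0, so |A_typical| ~ 2^146.0 = 8.920e+43

8.920e+43


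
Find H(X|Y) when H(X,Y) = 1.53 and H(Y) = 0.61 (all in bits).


H(X|Y) = H(X,Y) - H(Y) = 1.53 - 0.61 = 0.92

0.92 bits


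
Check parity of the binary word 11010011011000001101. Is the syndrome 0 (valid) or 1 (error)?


Syndrome = XOR of all bits = 1 XOR 1 XOR 0 XOR 1 XOR 0 XOR 0 XOR 1 XOR 1 XOR 0 XOR 1 XOR 1 XOR 0 XOR 0 XOR 0 XOR 0 XOR 0 XOR 1 XOR 1 XOR 0 XOR 1 = 0

0


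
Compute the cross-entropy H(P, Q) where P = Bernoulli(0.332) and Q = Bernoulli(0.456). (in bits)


H(P,Q) = -p*log2(q) - (1-p)*log2(1-q). -0.332*log2(0.456) = 0.376121; -0.668*log2(0.544) = 0.586719. H(P,Q) = 0.376121 + 0.586719 = 0.9628

0.9628 bits


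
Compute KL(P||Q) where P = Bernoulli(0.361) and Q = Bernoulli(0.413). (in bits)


KL = p*log2(p/q) + (1-p)*log2((1-p)/(1-q)) = 0.361*log2(0.361/0.413) + 0.639*log2(0.639/0.587) = 0.0082

0.0082 bits


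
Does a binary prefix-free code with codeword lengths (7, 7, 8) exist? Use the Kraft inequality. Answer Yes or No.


Kraft sum = sum(2^(-l_i)) = 0.0195, need <= 1. Result: satisfied (a binary prefix-free code with these lengths exists)

Yes


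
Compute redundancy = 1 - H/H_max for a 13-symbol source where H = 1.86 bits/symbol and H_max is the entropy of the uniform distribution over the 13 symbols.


H_max = log2(K) = log2(13) = 3.7004 bits/symbol. Redundancy = 1 - H/H_max = 1 - 1.86/3.7004 = 1 - 0.5026 = 0.4974

0.4974


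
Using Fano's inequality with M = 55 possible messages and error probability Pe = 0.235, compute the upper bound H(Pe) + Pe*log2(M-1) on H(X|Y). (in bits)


H(Pe) = -Pe*log2(Pe) - (1-Pe)*log2(1-Pe) = -0.235*log2(0.235) - 0.765*log2(0.765) = 0.490978 + 0.295648 = 0.7866. Pe*log2(M-1) = 0.235*log2(54) = 1.352399. Bound = H(Pe) + Pe*log2(M-1) = 0.490978 + 0.295648 + 1.352399 = 2.139

2.139 bits


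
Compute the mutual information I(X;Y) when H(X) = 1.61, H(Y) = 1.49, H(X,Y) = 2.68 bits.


I(X;Y) = H(X) + H(Y) - H(X,Y) = 1.61 + 1.49 - 2.68 = 0.42

0.42 bits


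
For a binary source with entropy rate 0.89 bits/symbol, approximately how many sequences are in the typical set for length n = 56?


log2|A_typical| = nH = 56 * 0.89 = 49.84, so |A_typical| ~ 2^49.84 = 1.008e+15

1.008e+15


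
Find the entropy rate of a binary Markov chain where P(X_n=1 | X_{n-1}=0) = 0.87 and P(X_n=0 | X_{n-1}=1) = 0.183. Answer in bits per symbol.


Stationary distribution: pi_0 = p10/(p01+p10) = 0.1738, pi_1 = 0.8262. Entropy rate H' = pi_0*H(p01) + pi_1*H(p10) = 0.1738*0.5574 + 0.8262*0.6866 = 0.6641

0.6641 bits/symbol


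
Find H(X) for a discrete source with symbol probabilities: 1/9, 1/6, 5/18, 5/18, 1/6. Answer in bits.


H = -sum(p_i * log2(p_i)). Terms: -(1/9)*log2(1/9) = 0.352214; -(1/6)*log2(1/6) = 0.430827; -(5/18)*log2(5/18) = 0.513332; -(5/18)*log2(5/18) = 0.513332; -(1/6)*log2(1/6) = 0.430827. H = 0.352214 + 0.430827 + 0.513332 + 0.513332 + 0.430827 = 2.2405

2.2405 bits


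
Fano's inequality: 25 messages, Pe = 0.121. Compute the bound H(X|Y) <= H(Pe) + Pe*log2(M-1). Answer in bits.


H(Pe) = -Pe*log2(Pe) - (1-Pe)*log2(1-Pe) = -0.121*log2(0.121) - 0.879*log2(0.879) = 0.368677 + 0.163551 = 0.5322. Pe*log2(M-1) = 0.121*log2(24) = 0.554780. Bound = H(Pe) + Pe*log2(M-1) = 0.368677 + 0.163551 + 0.554780 = 1.087

1.087 bits


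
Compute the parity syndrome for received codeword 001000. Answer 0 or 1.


Syndrome = XOR of all bits = 0 XOR 0 XOR 1 XOR 0 XOR 0 XOR 0 = 1

1


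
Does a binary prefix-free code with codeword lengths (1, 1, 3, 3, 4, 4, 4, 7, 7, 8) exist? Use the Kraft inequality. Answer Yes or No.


Kraft sum = sum(2^(-l_i)) = 1.457, need <= 1. Result: violated (a binary prefix-free code with these lengths cannot exist)

No


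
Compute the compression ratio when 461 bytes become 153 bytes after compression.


Ratio = original / compressed = 461 / 153 = 3.0131

3.0131


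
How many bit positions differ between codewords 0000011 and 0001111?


Count differing positions: . . . ^ ^ . . = 2 differences

2


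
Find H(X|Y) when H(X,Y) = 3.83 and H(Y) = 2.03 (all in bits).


H(X|Y) = H(X,Y) - H(Y) = 3.83 - 2.03 = 1.8

1.8 bits


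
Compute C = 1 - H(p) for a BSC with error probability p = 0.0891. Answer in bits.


H(p) = -p*log2(p) - (1-p)*log2(1-p) = -0.0891*log2(0.0891) - 0.9109*log2(0.9109) = 0.310819 + 0.122639 = 0.4335. C = 1 - H(p) = 1 - 0.4335 = 0.5665

0.5665 bits


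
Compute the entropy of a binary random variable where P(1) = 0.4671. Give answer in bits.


H = -p*log2(p) - (1-p)*log2(1-p). -0.4671*log2(0.4671) = 0.512968; -0.5329*log2(0.5329) = 0.483907. H = 0.512968 + 0.483907 = 0.9969

0.9969 bits


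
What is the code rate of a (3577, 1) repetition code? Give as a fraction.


Rate = k/n = 1/3577

1/3577


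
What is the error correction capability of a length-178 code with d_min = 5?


Correction capability = floor((d-1)/2) = floor((5-1)/2) = 2

2 errors


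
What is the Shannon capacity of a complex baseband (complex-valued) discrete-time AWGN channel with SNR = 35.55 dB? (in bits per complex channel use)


SNR_linear = 10^(35.55/10) = 3589.2193; C = log2(1 + SNR_linear) = log2(1 + 3589.2193) = 11.8099

11.8099 bits/channel use


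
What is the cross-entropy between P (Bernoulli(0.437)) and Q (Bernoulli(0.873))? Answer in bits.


H(P,Q) = -p*log2(q) - (1-p)*log2(1-q). -0.437*log2(0.873) = 0.085629; -0.563*log2(0.127) = 1.676107. H(P,Q) = 0.085629 + 1.676107 = 1.7617

1.7617 bits


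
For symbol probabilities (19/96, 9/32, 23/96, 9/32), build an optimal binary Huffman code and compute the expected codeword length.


Huffman construction (repeatedly merge the two least-probable nodes; each merge adds 1 bit to every symbol beneath it): 19/96 + 23/96 = 7/16; 9/32 + 9/32 = 9/16; 7/16 + 9/16 = 1. Resulting codeword lengths (in the order the probabilities were given): (2, 2, 2, 2). L_avg = sum(p_i * l_i) = 19/96*2 + 9/32*2 + 23/96*2 + 9/32*2 = 2

2.0 bits


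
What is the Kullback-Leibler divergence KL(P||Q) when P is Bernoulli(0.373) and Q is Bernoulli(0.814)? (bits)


KL = p*log2(p/q) + (1-p)*log2((1-p)/(1-q)) = 0.373*log2(0.373/0.814) + 0.627*log2(0.627/0.186) = 0.6793

0.6793 bits


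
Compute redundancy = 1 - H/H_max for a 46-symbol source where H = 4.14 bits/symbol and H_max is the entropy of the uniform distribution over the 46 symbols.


H_max = log2(K) = log2(46) = 5.5236 bits/symbol. Redundancy = 1 - H/H_max = 1 - 4.14/5.5236 = 1 - 0.7495 = 0.2505

0.2505


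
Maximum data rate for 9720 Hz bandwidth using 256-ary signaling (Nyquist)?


Rate = 2 * B * log2(M) = 2 * 9720 * 8.0 = 155520.0

155520.0 bps


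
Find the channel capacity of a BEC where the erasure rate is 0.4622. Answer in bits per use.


C = 1 - epsilon = 1 - 0.4622 = 0.5378

0.5378 bits


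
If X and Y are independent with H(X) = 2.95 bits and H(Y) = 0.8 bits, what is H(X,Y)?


For independent variables, H(X,Y) = H(X) + H(Y) = 2.95 + 0.8 = 3.75

3.75 bits


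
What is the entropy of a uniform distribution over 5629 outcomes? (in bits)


H = log2(n) = log2(5629) = 12.4587

12.4587 bits


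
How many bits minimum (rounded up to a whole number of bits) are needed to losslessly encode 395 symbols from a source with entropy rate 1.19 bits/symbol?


Minimum bits >= n * H = 395 * 1.19 = 470.05, rounded up to a whole number of bits = 471

471 bits


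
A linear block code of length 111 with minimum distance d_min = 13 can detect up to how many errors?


Detection capability = d_min - 1 = 13 - 1 = 12

12 errors


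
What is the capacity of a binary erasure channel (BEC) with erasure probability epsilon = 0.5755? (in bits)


C = 1 - epsilon = 1 - 0.5755 = 0.4245

0.4245 bits


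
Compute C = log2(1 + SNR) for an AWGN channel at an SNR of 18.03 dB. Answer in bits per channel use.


SNR_linear = 10^(18.03/10) = 63.5331; C = log2(1 + SNR_linear) = log2(1 + 63.5331) = 6.012

6.012 bits/channel use


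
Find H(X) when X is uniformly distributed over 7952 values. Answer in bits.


H = log2(n) = log2(7952) = 12.9571

12.9571 bits


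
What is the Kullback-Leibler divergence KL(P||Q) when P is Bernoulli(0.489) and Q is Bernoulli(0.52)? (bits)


KL = p*log2(p/q) + (1-p)*log2((1-p)/(1-q)) = 0.489*log2(0.489/0.52) + 0.511*log2(0.511/0.48) = 0.0028

0.0028 bits


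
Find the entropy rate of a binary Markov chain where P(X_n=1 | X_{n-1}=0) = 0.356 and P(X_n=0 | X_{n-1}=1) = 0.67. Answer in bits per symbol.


Stationary distribution: pi_0 = p10/(p01+p10) = 0.653, pi_1 = 0.347. Entropy rate H' = pi_0*H(p01) + pi_1*H(p10) = 0.653*0.9393 + 0.347*0.9149 = 0.9309

0.9309 bits/symbol


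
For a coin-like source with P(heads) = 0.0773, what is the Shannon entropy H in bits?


H = -p*log2(p) - (1-p)*log2(1-p). -0.0773*log2(0.0773) = 0.285499; -0.9227*log2(0.9227) = 0.107095. H = 0.285499 + 0.107095 = 0.3926

0.3926 bits


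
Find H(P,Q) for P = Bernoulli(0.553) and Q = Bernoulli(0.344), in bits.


H(P,Q) = -p*log2(q) - (1-p)*log2(1-q). -0.553*log2(0.344) = 0.851354; -0.447*log2(0.656) = 0.271880. H(P,Q) = 0.851354 + 0.271880 = 1.1232

1.1232 bits


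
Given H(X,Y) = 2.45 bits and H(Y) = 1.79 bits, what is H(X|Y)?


H(X|Y) = H(X,Y) - H(Y) = 2.45 - 1.79 = 0.66

0.66 bits


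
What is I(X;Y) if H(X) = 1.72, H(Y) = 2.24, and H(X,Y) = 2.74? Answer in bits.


I(X;Y) = H(X) + H(Y) - H(X,Y) = 1.72 + 2.24 - 2.74 = 1.22

1.22 bits


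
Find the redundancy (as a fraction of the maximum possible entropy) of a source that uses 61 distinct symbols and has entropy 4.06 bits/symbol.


H_max = log2(K) = log2(61) = 5.9307 bits/symbol. Redundancy = 1 - H/H_max = 1 - 4.06/5.9307 = 1 - 0.6846 = 0.3154

0.3154


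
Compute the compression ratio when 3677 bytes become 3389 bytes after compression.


Ratio = original / compressed = 3677 / 3389 = 1.085

1.085


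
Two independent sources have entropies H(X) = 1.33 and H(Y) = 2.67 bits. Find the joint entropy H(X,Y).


For independent variables, H(X,Y) = H(X) + H(Y) = 1.33 + 2.67 = 4.0

4.0 bits


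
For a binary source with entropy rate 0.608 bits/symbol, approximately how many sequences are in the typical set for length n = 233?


log2|A_typical| = nH = 233 * 0.608 = 141.664, so |A_typical| ~ 2^141.664 = 4.417e+42

4.417e+42


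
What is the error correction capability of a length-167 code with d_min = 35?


Correction capability = floor((d-1)/2) = floor((35-1)/2) = 17

17 errors


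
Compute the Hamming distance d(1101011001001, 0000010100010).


Count differing positions: ^ ^ . ^ . . ^ ^ . ^ . ^ ^ = 8 differences

8


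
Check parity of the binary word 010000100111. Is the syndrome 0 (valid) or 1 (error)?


Syndrome = XOR of all bits = 0 XOR 1 XOR 0 XOR 0 XOR 0 XOR 0 XOR 1 XOR 0 XOR 0 XOR 1 XOR 1 XOR 1 = 1

1


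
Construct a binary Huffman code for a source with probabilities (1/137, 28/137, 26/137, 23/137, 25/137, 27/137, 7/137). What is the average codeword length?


Huffman construction (repeatedly merge the two least-probable nodes; each merge adds 1 bit to every symbol beneath it): 1/137 + 7/137 = 8/137; 8/137 + 23/137 = 31/137; 25/137 + 26/137 = 51/137; 27/137 + 28/137 = 55/137; 31/137 + 51/137 = 82/137; 55/137 + 82/137 = 1. Resulting codeword lengths (in the order the probabilities were given): (4, 2, 3, 3, 3, 2, 4). L_avg = sum(p_i * l_i) = 1/137*4 + 28/137*2 + 26/137*3 + 23/137*3 + 25/137*3 + 27/137*2 + 7/137*4 = 364/137 = 2.6569

2.6569 bits


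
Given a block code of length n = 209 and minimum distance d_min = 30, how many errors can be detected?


Detection capability = d_min - 1 = 30 - 1 = 29

29 errors


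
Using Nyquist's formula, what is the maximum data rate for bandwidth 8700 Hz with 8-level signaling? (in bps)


Rate = 2 * B * log2(M) = 2 * 8700 * 3.0 = 52200.0

52200.0 bps


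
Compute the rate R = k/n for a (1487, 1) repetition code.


Rate = k/n = 1/1487

1/1487


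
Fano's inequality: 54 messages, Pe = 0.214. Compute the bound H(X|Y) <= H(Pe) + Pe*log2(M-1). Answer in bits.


H(Pe) = -Pe*log2(Pe) - (1-Pe)*log2(1-Pe) = -0.214*log2(0.214) - 0.786*log2(0.786) = 0.476004 + 0.273055 = 0.7491. Pe*log2(M-1) = 0.214*log2(53) = 1.225775. Bound = H(Pe) + Pe*log2(M-1) = 0.476004 + 0.273055 + 1.225775 = 1.9748

1.9748 bits


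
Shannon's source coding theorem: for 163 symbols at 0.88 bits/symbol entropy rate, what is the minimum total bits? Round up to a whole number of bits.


Minimum bits >= n * H = 163 * 0.88 = 143.44, rounded up to a whole number of bits = 144

144 bits


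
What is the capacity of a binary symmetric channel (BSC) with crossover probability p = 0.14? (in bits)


H(p) = -p*log2(p) - (1-p)*log2(1-p) = -0.14*log2(0.14) - 0.86*log2(0.86) = 0.397110 + 0.187129 = 0.5842. C = 1 - H(p) = 1 - 0.5842 = 0.4158

0.4158 bits


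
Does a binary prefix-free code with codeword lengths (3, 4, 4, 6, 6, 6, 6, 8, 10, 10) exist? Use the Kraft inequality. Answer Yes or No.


Kraft sum = sum(2^(-l_i)) = 0.3184, need <= 1. Result: satisfied (a binary prefix-free code with these lengths exists)

Yes


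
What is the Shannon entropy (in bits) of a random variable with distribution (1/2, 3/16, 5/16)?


H = -sum(p_i * log2(p_i)). Terms: -(1/2)*log2(1/2) = 0.500000; -(3/16)*log2(3/16) = 0.452820; -(5/16)*log2(5/16) = 0.524397. H = 0.500000 + 0.452820 + 0.524397 = 1.4772

1.4772 bits


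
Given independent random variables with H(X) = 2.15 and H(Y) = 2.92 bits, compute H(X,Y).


For independent variables, H(X,Y) = H(X) + H(Y) = 2.15 + 2.92 = 5.07

5.07 bits


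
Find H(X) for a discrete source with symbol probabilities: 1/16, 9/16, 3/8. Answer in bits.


H = -sum(p_i * log2(p_i)). Terms: -(1/16)*log2(1/16) = 0.250000; -(9/16)*log2(9/16) = 0.466917; -(3/8)*log2(3/8) = 0.530639. H = 0.250000 + 0.466917 + 0.530639 = 1.2476

1.2476 bits


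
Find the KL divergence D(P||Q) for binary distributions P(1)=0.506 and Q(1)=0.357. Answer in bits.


KL = p*log2(p/q) + (1-p)*log2((1-p)/(1-q)) = 0.506*log2(0.506/0.357) + 0.494*log2(0.494/0.643) = 0.0668

0.0668 bits


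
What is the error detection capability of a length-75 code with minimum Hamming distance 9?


Detection capability = d_min - 1 = 9 - 1 = 8

8 errors


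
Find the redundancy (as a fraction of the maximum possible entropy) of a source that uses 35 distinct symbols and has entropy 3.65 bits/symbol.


H_max = log2(K) = log2(35) = 5.1293 bits/symbol. Redundancy = 1 - H/H_max = 1 - 3.65/5.1293 = 1 - 0.7116 = 0.2884

0.2884


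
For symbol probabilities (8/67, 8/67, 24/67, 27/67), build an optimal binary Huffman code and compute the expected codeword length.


Huffman construction (repeatedly merge the two least-probable nodes; each merge adds 1 bit to every symbol beneath it): 8/67 + 8/67 = 16/67; 16/67 + 24/67 = 40/67; 27/67 + 40/67 = 1. Resulting codeword lengths (in the order the probabilities were given): (3, 3, 2, 1). L_avg = sum(p_i * l_i) = 8/67*3 + 8/67*3 + 24/67*2 + 27/67*1 = 123/67 = 1.8358

1.8358 bits


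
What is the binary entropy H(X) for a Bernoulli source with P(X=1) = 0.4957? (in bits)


H = -p*log2(p) - (1-p)*log2(1-p). -0.4957*log2(0.4957) = 0.501877; -0.5043*log2(0.5043) = 0.498070. H = 0.501877 + 0.498070 = 0.9999

0.9999 bits


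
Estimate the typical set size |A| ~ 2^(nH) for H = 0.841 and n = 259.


log2|A_typical| = nH = 259 * 0.841 = 217.819, so |A_typical| ~ 2^217.819 = 3.716e+65

3.716e+65


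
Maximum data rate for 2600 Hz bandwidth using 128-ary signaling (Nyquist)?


Rate = 2 * B * log2(M) = 2 * 2600 * 7.0 = 36400.0

36400.0 bps


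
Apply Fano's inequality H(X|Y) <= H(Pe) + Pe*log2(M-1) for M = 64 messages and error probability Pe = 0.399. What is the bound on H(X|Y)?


H(Pe) = -Pe*log2(Pe) - (1-Pe)*log2(1-Pe) = -0.399*log2(0.399) - 0.601*log2(0.601) = 0.528890 + 0.441472 = 0.9704. Pe*log2(M-1) = 0.399*log2(63) = 2.384935. Bound = H(Pe) + Pe*log2(M-1) = 0.528890 + 0.441472 + 2.384935 = 3.3553

3.3553 bits


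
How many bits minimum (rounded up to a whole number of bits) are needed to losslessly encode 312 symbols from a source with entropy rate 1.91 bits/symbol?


Minimum bits >= n * H = 312 * 1.91 = 595.92, rounded up to a whole number of bits = 596

596 bits


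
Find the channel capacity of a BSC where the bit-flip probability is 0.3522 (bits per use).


H(p) = -p*log2(p) - (1-p)*log2(1-p) = -0.3522*log2(0.3522) - 0.6478*log2(0.6478) = 0.530249 + 0.405769 = 0.936. C = 1 - H(p) = 1 - 0.936 = 0.064

0.064 bits


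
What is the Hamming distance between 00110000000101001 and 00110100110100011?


Count differing positions: . . . . . ^ . . ^ ^ . . . ^ . ^ . = 5 differences

5


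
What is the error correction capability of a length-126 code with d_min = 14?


Correction capability = floor((d-1)/2) = floor((14-1)/2) = 6

6 errors


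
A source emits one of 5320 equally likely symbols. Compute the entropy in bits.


H = log2(n) = log2(5320) = 12.3772

12.3772 bits


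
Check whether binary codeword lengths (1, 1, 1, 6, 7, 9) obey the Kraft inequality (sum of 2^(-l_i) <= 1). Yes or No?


Kraft sum = sum(2^(-l_i)) = 1.5254, need <= 1. Result: violated (a binary prefix-free code with these lengths cannot exist)

No


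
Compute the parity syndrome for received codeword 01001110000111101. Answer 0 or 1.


Syndrome = XOR of all bits = 0 XOR 1 XOR 0 XOR 0 XOR 1 XOR 1 XOR 1 XOR 0 XOR 0 XOR 0 XOR 0 XOR 1 XOR 1 XOR 1 XOR 1 XOR 0 XOR 1 = 1

1


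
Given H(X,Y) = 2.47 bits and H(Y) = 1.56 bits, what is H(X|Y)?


H(X|Y) = H(X,Y) - H(Y) = 2.47 - 1.56 = 0.91

0.91 bits


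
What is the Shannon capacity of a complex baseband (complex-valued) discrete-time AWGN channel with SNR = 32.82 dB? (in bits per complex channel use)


SNR_linear = 10^(32.82/10) = 1914.2559; C = log2(1 + SNR_linear) = log2(1 + 1914.2559) = 10.9033

10.9033 bits/channel use


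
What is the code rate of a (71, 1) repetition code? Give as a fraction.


Rate = k/n = 1/71

1/71


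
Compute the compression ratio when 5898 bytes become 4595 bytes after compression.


Ratio = original / compressed = 5898 / 4595 = 1.2836

1.2836


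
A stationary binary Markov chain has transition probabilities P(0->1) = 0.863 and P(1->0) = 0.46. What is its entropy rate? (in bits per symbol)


Stationary distribution: pi_0 = p10/(p01+p10) = 0.3477, pi_1 = 0.6523. Entropy rate H' = pi_0*H(p01) + pi_1*H(p10) = 0.3477*0.5763 + 0.6523*0.9954 = 0.8497

0.8497 bits/symbol


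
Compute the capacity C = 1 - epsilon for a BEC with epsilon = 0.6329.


C = 1 - epsilon = 1 - 0.6329 = 0.3671

0.3671 bits


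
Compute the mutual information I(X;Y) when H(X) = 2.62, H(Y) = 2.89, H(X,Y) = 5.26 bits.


I(X;Y) = H(X) + H(Y) - H(X,Y) = 2.62 + 2.89 - 5.26 = 0.25

0.25 bits


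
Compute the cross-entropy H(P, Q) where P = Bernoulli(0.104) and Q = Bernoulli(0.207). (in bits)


H(P,Q) = -p*log2(q) - (1-p)*log2(1-q). -0.104*log2(0.207) = 0.236319; -0.896*log2(0.793) = 0.299808. H(P,Q) = 0.236319 + 0.299808 = 0.5361

0.5361 bits


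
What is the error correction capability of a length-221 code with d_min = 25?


Correction capability = floor((d-1)/2) = floor((25-1)/2) = 12

12 errors


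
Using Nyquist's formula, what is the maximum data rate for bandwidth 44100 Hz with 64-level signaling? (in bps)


Rate = 2 * B * log2(M) = 2 * 44100 * 6.0 = 529200.0

529200.0 bps


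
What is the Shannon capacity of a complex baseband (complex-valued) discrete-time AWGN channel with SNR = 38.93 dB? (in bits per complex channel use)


SNR_linear = 10^(38.93/10) = 7816.278; C = log2(1 + SNR_linear) = log2(1 + 7816.278) = 12.9325

12.9325 bits/channel use


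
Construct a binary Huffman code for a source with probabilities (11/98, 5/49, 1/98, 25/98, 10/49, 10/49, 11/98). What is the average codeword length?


Huffman construction (repeatedly merge the two least-probable nodes; each merge adds 1 bit to every symbol beneath it): 1/98 + 5/49 = 11/98; 11/98 + 11/98 = 11/49; 11/98 + 10/49 = 31/98; 10/49 + 11/49 = 3/7; 25/98 + 31/98 = 4/7; 3/7 + 4/7 = 1. Resulting codeword lengths (in the order the probabilities were given): (3, 4, 4, 2, 3, 2, 3). L_avg = sum(p_i * l_i) = 11/98*3 + 5/49*4 + 1/98*4 + 25/98*2 + 10/49*3 + 10/49*2 + 11/98*3 = 130/49 = 2.6531

2.6531 bits


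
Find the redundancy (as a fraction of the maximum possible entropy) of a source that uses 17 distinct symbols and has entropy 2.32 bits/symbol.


H_max = log2(K) = log2(17) = 4.0875 bits/symbol. Redundancy = 1 - H/H_max = 1 - 2.32/4.0875 = 1 - 0.5676 = 0.4324

0.4324


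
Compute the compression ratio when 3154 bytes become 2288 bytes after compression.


Ratio = original / compressed = 3154 / 2288 = 1.3785

1.3785


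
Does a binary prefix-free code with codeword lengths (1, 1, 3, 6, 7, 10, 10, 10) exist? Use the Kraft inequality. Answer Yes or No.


Kraft sum = sum(2^(-l_i)) = 1.1514, need <= 1. Result: violated (a binary prefix-free code with these lengths cannot exist)

No
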